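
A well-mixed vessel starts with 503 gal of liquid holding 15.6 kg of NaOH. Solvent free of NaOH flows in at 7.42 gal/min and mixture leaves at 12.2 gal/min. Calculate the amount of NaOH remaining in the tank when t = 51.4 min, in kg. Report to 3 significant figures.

2.82 kg

Total volume: dV/dt = Q_in − Q_out = -4.7800 gal/min, so V(t) = 503 − 4.7800 t and V(51.4) = 257.31 gal.
No NaOH enters, so dm/dt = −Q_out · (m/V).
dm/m = −Q_out dt/(V₀ − 4.7800 t); integrating gives ln(m/m₀) = −(Q_out/(Q_in−Q_out)) ln(V/V₀).
m = m₀ (V₀/V)^(Q_out/(Q_in−Q_out)) = 15.6 × (503/257.31)^(-2.5523) = 2.8191 kg.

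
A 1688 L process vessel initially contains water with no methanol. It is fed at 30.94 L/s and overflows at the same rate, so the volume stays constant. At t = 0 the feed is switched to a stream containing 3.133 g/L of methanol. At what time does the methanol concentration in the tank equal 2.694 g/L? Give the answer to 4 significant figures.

107.2 s

Unsteady species balance (constant V, well mixed): V dC/dt = Q(C_in − C), so τ = V/Q = 54.5572 s.
C(t) = C_in + (C₀ − C_in) e^(−t/τ). Set C = 2.694 and solve for t:
e^(−t/τ) = (C − C_in)/(C₀ − C_in) = (2.694 − 3.133)/(0 − 3.133) = 0.140121
t = −τ ln(…) = 54.5572 × 1.96525 = 107.218 s.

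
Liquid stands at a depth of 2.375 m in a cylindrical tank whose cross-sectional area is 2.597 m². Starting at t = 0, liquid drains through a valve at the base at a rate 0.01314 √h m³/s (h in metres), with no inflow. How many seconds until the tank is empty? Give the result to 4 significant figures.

Accumulation of liquid (constant cross-section A): A dh/dt = −0.01314 √h.
∫ h^(−1/2) dh = −(0.01314/A) ∫ dt, giving 2√h = 2√h₀ − (0.01314/A) t.
Tank is empty when √h = 0: t_empty = 2A√h₀/0.01314.
t_empty = 2·2.597·√2.375/0.01314 = 5.19400·1.54110/0.01314 = 609.170 s.

609.2 s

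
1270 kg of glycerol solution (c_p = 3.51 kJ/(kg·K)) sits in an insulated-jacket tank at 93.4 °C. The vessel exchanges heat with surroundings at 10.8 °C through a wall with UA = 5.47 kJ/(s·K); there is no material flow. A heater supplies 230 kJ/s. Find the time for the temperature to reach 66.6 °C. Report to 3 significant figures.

881 s

Lumped-capacitance energy balance: M c_p dT/dt = UA(T_amb − T) + Q̇.
τ = M c_p/UA = 814.94 s; T_ss = T_amb + Q̇/UA = 10.8 + 230/5.47 = 52.848 °C.
T(t) = T_ss + (T₀ − T_ss)e^(−t/τ); set T = 66.6:
t = −τ ln[(T − T_ss)/(T₀ − T_ss)] = −814.94 · ln(0.33913) = 881.25 s.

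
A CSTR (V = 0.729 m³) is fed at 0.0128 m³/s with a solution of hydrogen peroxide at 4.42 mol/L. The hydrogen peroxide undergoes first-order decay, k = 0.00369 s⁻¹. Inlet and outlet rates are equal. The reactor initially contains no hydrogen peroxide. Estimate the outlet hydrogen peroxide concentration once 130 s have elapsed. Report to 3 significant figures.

3.42 mol/L

Accumulation = in − out − consumed: V dC/dt = Q C_in − Q C − k V C.
This is linear with rate a = Q/V + k = 0.021248 s⁻¹.
C_ss = Q C_in/(Q + kV) = 3.6524 mol/L; C(t) = C_ss + (C₀ − C_ss) e^(−a t).
C(130) = 3.6524 + (-3.6524)·e^(−0.021248·130) = 3.6524 + (-3.6524)·0.063148 = 3.4218 mol/L.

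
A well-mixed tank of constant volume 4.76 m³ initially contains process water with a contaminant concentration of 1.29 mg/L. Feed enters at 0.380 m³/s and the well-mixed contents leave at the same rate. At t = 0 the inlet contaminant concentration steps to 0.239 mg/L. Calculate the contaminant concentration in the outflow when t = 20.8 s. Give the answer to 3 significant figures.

0.439 mg/L

Mass balance on the solute (V constant): V dC/dt = Q(C_in − C).
So dC/dt = (C_in − C)/τ with τ = V/Q = 4.76/0.380 = 12.526 s.
This is linear first-order; C(t) = C_in + (C₀ − C_in) e^(−t/τ).
C(20.8) = 0.239 + (1.29 − 0.239)·e^(−20.8/12.526) = 0.239 + (1.0510)·0.19004 = 0.43874 mg/L.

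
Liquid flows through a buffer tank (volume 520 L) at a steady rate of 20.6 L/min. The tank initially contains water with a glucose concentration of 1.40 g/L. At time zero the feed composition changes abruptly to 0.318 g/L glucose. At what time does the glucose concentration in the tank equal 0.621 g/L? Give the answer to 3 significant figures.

32.1 min

Species balance on the tank: V dC/dt = Q(C_in − C), so τ = V/Q = 25.243 min.
C(t) = C_in + (C₀ − C_in) e^(−t/τ). Set C = 0.621 and solve for t:
e^(−t/τ) = (C − C_in)/(C₀ − C_in) = (0.621 − 0.318)/(1.40 − 0.318) = 0.28004
t = −τ ln(…) = 25.243 × 1.2728 = 32.130 min.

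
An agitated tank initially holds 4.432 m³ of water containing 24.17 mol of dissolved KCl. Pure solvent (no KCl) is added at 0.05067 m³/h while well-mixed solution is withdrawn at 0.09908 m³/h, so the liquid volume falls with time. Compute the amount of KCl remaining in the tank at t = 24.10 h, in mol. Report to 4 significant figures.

12.93 mol

Let m(t) be the amount of KCl. Volume: V(t) = V₀ + (Q_in − Q_out) t = 4.432 − 0.0484100 t; V(24.10) = 3.26532 m³.
Solute balance: dm/dt = 0 − Q_out C = −Q_out m/V(t).
dm/m = −Q_out dt/(V₀ − 0.0484100 t); integrating gives ln(m/m₀) = −(Q_out/(Q_in−Q_out)) ln(V/V₀).
m = m₀ (V₀/V)^(Q_out/(Q_in−Q_out)) = 24.17 × (4.432/3.26532)^(-2.04668) = 12.9341 mol.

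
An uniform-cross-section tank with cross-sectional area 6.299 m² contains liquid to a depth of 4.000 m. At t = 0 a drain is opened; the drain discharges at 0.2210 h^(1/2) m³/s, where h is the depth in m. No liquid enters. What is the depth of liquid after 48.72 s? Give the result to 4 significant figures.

1.312 m

Accumulation of liquid (constant cross-section A): A dh/dt = −0.2210 √h.
Separate and integrate: 2(√h − √h₀) = −(0.2210/A) t.
√h = √4.000 − 0.2210·48.72/(2·6.299) = 2.00000 − 0.854669 = 1.14533.
h = 1.14533² = 1.31178 m.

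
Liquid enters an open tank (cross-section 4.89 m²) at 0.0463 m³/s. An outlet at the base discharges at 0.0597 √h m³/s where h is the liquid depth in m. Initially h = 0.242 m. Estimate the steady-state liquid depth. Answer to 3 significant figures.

Volume balance on the tank: A dh/dt = Q_in − 0.0597 √h. At steady state dh/dt = 0:
Q_in = 0.0597 √h_ss ⇒ √h_ss = 0.0463/0.0597 = 0.77554.
h_ss = 0.77554² = 0.60147 m. (Since h₀ = 0.242 m < h_ss, the level will rise toward this value.)

0.601 m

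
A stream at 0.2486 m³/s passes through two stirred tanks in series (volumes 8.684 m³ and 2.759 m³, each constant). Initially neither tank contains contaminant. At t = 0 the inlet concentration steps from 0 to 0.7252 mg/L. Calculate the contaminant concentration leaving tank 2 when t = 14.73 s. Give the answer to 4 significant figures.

Each tank obeys Vᵢ dCᵢ/dt = Q(Cᵢ₋₁ − Cᵢ), so τᵢ = Vᵢ/Q.
τ₁ = 8.684/0.2486 = 34.9316 s; τ₂ = 2.759/0.2486 = 11.0981 s.
Solving the cascade with C₁(0)=C₂(0)=0 gives C₂(t) = C_in[1 − (τ₁ e^(−t/τ₁) − τ₂ e^(−t/τ₂))/(τ₁ − τ₂)].
At t = 14.73: e^(−t/τ₁) = 0.655943, e^(−t/τ₂) = 0.265206.
C₂ = 0.7252·[1 − (34.9316·0.655943 − 11.0981·0.265206)/(23.8335)] = 0.7252·0.162108 = 0.117561 mg/L.

0.1176 mg/L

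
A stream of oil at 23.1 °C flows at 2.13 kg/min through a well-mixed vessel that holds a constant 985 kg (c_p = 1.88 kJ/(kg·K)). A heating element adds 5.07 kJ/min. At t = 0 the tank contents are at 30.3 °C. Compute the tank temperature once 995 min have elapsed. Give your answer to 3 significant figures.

Energy balance: M c_p dT/dt = ṁ c_p (T_in − T) + 5.07.
Rearrange: dT/dt = (T_ss − T)/τ with τ = M/ṁ = 462.44 min and T_ss = T_in + Q̇/(ṁ c_p) = 24.366 °C.
This is linear first-order; T(t) = T_ss + (T₀ − T_ss) e^(−t/τ).
T(995) = 24.366 + (5.9339)·e^(−995/462.44) = 24.366 + (5.9339)·0.11630 = 25.056 °C.

25.1 °C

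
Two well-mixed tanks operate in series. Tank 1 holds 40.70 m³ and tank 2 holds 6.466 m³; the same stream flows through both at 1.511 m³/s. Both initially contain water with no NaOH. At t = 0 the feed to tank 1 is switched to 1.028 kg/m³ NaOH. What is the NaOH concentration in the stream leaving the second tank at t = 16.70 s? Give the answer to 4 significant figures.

0.3745 kg/m³

Time constants: τᵢ = Vᵢ/Q for each well-mixed tank.
τ₁ = 40.70/1.511 = 26.9358 s; τ₂ = 6.466/1.511 = 4.27929 s.
Solving the cascade with C₁(0)=C₂(0)=0 gives C₂(t) = C_in[1 − (τ₁ e^(−t/τ₁) − τ₂ e^(−t/τ₂))/(τ₁ − τ₂)].
At t = 16.70: e^(−t/τ₁) = 0.537948, e^(−t/τ₂) = 0.0201909.
C₂ = 1.028·[1 − (26.9358·0.537948 − 4.27929·0.0201909)/(22.6565)] = 1.028·0.364259 = 0.374459 kg/m³.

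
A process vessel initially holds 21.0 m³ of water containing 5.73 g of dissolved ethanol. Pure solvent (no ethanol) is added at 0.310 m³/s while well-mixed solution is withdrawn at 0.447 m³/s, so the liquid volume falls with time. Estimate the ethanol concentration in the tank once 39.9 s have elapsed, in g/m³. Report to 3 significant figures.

Let m(t) be the amount of ethanol. Volume: V(t) = V₀ + (Q_in − Q_out) t = 21.0 − 0.13700 t; V(39.9) = 15.534 m³.
No ethanol enters, so dm/dt = −Q_out · (m/V).
Separate: dm/m = −Q_out dt/V(t) ⇒ ln(m/m₀) = −(Q_out/(Q_in−Q_out)) ln(V/V₀).
m = m₀ (V₀/V)^(Q_out/(Q_in−Q_out)) = 5.73 × (21.0/15.534)^(-3.2628) = 2.1425 g.
C = m/V = 2.1425/15.534 = 0.13792 g/m³.

0.138 g/m³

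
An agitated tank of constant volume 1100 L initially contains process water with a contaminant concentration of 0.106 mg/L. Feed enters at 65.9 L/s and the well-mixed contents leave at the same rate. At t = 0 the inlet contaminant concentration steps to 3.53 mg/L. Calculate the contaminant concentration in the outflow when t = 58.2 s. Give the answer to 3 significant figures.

3.43 mg/L

Species balance on the tank: V dC/dt = Q(C_in − C).
So dC/dt = (C_in − C)/τ with τ = V/Q = 1100/65.9 = 16.692 s.
Solution: C(t) = C_in + (C₀ − C_in) e^(−t/τ).
C(58.2) = 3.53 + (0.106 − 3.53)·e^(−58.2/16.692) = 3.53 + (-3.4240)·0.030601 = 3.4252 mg/L.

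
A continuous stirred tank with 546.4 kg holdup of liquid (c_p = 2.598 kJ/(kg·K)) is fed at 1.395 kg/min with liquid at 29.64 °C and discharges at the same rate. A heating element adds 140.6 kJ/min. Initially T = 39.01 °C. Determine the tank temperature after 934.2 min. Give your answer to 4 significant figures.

65.73 °C

M c_p dT/dt = ṁ c_p (T_in − T) + Q̇.
Rearrange: dT/dt = (T_ss − T)/τ with τ = M/ṁ = 391.685 min and T_ss = T_in + Q̇/(ṁ c_p) = 68.4347 °C.
T approaches T_ss exponentially: T(t) = T_ss + (T₀ − T_ss) e^(−t/τ).
T(934.2) = 68.4347 + (-29.4247)·e^(−934.2/391.685) = 68.4347 + (-29.4247)·0.0920814 = 65.7252 °C.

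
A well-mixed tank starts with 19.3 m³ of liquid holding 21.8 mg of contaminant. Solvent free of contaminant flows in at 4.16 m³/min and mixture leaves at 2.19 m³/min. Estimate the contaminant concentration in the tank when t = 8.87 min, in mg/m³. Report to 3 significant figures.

0.290 mg/m³

Total volume: dV/dt = Q_in − Q_out = 1.9700 m³/min, so V(t) = 19.3 + 1.9700 t and V(8.87) = 36.774 m³.
Solute balance: dm/dt = 0 − Q_out C = −Q_out m/V(t).
Separate: dm/m = −Q_out dt/V(t) ⇒ ln(m/m₀) = −(Q_out/(Q_in−Q_out)) ln(V/V₀).
m = m₀ (V₀/V)^(Q_out/(Q_in−Q_out)) = 21.8 × (19.3/36.774)^(1.1117) = 10.647 mg.
C = m/V = 10.647/36.774 = 0.28951 mg/m³.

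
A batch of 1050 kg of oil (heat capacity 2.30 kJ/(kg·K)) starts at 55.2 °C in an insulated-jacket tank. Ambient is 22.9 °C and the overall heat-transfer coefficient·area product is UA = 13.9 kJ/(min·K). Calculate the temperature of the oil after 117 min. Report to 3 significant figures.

M c_p dT/dt = −UA(T − T_amb).
dT/dt = (T_ss − T)/τ with T_ss = T_amb = 22.900 °C, τ = M c_p/UA = 1050·2.30/13.9 = 173.74 min.
This is linear first-order; T(t) = T_ss + (T₀ − T_ss) e^(−t/τ).
T(117) = 22.900 + (32.300)·0.50996 = 39.372 °C.

39.4 °C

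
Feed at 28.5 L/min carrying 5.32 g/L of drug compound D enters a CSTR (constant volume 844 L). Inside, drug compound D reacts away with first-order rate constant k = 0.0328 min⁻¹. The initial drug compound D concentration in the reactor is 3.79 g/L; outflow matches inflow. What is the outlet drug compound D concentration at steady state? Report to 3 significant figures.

Accumulation = in − out − consumed: V dC/dt = Q C_in − Q C − k V C.
At steady state: 0 = Q C_in − (Q + kV) C_ss, so C_ss = Q C_in/(Q + kV).
C_ss = 28.5·5.32/(28.5 + 0.0328·844) = 151.62/56.183 = 2.6987 g/L.

2.70 g/L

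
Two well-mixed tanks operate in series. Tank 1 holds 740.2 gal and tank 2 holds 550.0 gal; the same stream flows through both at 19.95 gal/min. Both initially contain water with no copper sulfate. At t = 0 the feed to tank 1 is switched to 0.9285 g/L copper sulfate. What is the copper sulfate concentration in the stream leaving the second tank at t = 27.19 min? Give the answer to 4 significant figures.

Each tank obeys Vᵢ dCᵢ/dt = Q(Cᵢ₋₁ − Cᵢ), so τᵢ = Vᵢ/Q.
τ₁ = 740.2/19.95 = 37.1028 min; τ₂ = 550.0/19.95 = 27.5689 min.
Tank 1: C₁ = C_in(1 − e^(−t/τ₁)). Tank 2 (τ₁ ≠ τ₂): C₂ = C_in[1 − (τ₁ e^(−t/τ₁) − τ₂ e^(−t/τ₂))/(τ₁ − τ₂)].
At t = 27.19: e^(−t/τ₁) = 0.480547, e^(−t/τ₂) = 0.372971.
C₂ = 0.9285·[1 − (37.1028·0.480547 − 27.5689·0.372971)/(9.53383)] = 0.9285·0.208374 = 0.193475 g/L.

0.1935 g/L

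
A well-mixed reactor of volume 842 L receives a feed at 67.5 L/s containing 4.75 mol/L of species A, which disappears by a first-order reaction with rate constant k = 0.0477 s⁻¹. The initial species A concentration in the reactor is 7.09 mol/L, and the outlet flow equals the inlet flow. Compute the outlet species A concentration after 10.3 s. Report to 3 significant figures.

4.08 mol/L

Accumulation = in − out − consumed: V dC/dt = Q C_in − Q C − k V C.
dC/dt = (Q/V) C_in − (Q/V + k) C; effective rate a = Q/V + k = 0.080166 + 0.0477 = 0.12787 s⁻¹.
C_ss = Q C_in/(Q + kV) = 2.9780 mol/L; C(t) = C_ss + (C₀ − C_ss) e^(−a t).
C(10.3) = 2.9780 + (4.1120)·e^(−0.12787·10.3) = 2.9780 + (4.1120)·0.26793 = 4.0798 mol/L.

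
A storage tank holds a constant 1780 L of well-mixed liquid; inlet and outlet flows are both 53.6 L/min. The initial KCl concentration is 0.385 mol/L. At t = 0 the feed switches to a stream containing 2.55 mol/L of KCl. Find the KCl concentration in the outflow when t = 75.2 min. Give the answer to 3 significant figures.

Mass balance on the solute (V constant): V dC/dt = Q(C_in − C).
Rewrite as dC/dt + C/τ = C_in/τ, τ = V/Q = 33.209 min.
Integrating: C(t) = C_in + (C₀ − C_in) e^(−t/τ).
C(75.2) = 2.55 + (0.385 − 2.55)·e^(−75.2/33.209) = 2.55 + (-2.1650)·0.10389 = 2.3251 mol/L.

2.33 mol/L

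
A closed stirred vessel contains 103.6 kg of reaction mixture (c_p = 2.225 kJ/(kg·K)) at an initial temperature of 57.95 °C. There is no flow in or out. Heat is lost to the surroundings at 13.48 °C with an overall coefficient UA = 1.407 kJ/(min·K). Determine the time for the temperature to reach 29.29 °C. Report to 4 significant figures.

M c_p dT/dt = −UA(T − T_amb).
τ = M c_p/UA = 163.831 min; T_ss = T_amb = 13.4800 °C.
T(t) = T_ss + (T₀ − T_ss)e^(−t/τ); set T = 29.29:
t = −τ ln[(T − T_ss)/(T₀ − T_ss)] = −163.831 · ln(0.355521) = 169.429 min.

169.4 min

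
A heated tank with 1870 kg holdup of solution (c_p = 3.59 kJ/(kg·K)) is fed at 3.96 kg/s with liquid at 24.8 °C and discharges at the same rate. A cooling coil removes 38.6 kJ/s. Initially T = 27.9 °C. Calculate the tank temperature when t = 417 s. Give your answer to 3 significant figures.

M c_p dT/dt = ṁ c_p (T_in − T) − Q̇.
τ = M/ṁ = 472.22 s; T_ss = T_in − Q̇/(ṁ c_p) = 24.8 − 38.6/(3.96·3.59) = 22.085 °C.
Integrating: T(t) = T_ss + (T₀ − T_ss) e^(−t/τ).
T(417) = 22.085 + (5.8152)·e^(−417/472.22) = 22.085 + (5.8152)·0.41352 = 24.489 °C.

24.5 °C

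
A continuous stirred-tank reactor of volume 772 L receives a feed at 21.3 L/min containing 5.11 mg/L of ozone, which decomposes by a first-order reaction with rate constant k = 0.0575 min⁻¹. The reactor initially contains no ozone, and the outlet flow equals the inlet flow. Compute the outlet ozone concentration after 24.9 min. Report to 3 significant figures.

1.46 mg/L

V dC/dt = Q(C_in − C) − k V C.
This is linear with rate a = Q/V + k = 0.085091 min⁻¹.
C_ss = Q C_in/(Q + kV) = 1.6569 mg/L; C(t) = C_ss + (C₀ − C_ss) e^(−a t).
C(24.9) = 1.6569 + (-1.6569)·e^(−0.085091·24.9) = 1.6569 + (-1.6569)·0.12018 = 1.4578 mg/L.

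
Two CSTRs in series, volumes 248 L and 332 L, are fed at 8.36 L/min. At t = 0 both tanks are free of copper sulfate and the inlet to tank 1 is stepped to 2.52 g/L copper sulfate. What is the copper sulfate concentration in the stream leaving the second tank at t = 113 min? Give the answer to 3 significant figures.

Time constants: τᵢ = Vᵢ/Q for each well-mixed tank.
τ₁ = 248/8.36 = 29.665 min; τ₂ = 332/8.36 = 39.713 min.
Tank 1: C₁ = C_in(1 − e^(−t/τ₁)). Tank 2 (τ₁ ≠ τ₂): C₂ = C_in[1 − (τ₁ e^(−t/τ₁) − τ₂ e^(−t/τ₂))/(τ₁ − τ₂)].
At t = 113: e^(−t/τ₁) = 0.022166, e^(−t/τ₂) = 0.058110.
C₂ = 2.52·[1 − (29.665·0.022166 − 39.713·0.058110)/(-10.048)] = 2.52·0.83577 = 2.1061 g/L.

2.11 g/L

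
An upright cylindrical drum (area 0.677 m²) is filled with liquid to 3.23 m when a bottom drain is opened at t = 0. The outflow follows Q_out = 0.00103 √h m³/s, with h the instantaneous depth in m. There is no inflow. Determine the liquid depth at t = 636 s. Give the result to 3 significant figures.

1.73 m

A dh/dt = −Q_out = −0.00103 √h.
Separate and integrate: 2(√h − √h₀) = −(0.00103/A) t.
√h = √3.23 − 0.00103·636/(2·0.677) = 1.7972 − 0.48381 = 1.3134.
h = 1.3134² = 1.7250 m.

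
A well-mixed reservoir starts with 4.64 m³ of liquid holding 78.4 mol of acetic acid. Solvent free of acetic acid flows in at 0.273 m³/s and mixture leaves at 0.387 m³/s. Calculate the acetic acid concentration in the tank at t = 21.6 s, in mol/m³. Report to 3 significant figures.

2.76 mol/m³

Let m(t) be the amount of acetic acid. Volume: V(t) = V₀ + (Q_in − Q_out) t = 4.64 − 0.11400 t; V(21.6) = 2.1776 m³.
Species balance (pure solvent in): dm/dt = −Q_out · m/V(t).
Separate: dm/m = −Q_out dt/V(t) ⇒ ln(m/m₀) = −(Q_out/(Q_in−Q_out)) ln(V/V₀).
m = m₀ (V₀/V)^(Q_out/(Q_in−Q_out)) = 78.4 × (4.64/2.1776)^(-3.3947) = 6.0119 mol.
C = m/V = 6.0119/2.1776 = 2.7608 mol/m³.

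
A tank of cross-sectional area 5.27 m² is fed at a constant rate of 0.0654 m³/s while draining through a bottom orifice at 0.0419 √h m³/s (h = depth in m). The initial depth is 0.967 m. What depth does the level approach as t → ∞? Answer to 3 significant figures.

Volume balance on the tank: A dh/dt = Q_in − 0.0419 √h. At steady state dh/dt = 0:
Q_in = 0.0419 √h_ss ⇒ √h_ss = 0.0654/0.0419 = 1.5609.
h_ss = 1.5609² = 2.4363 m. (Since h₀ = 0.967 m < h_ss, the level will rise toward this value.)

2.44 m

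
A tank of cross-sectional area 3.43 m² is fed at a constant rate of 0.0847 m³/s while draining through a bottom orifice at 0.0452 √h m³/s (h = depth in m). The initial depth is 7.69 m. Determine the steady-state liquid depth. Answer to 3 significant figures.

3.51 m

Unsteady balance on liquid volume: A dh/dt = Q_in − 0.0452 √h. At steady state dh/dt = 0:
Q_in = 0.0452 √h_ss ⇒ √h_ss = 0.0847/0.0452 = 1.8739.
h_ss = 1.8739² = 3.5115 m. (Since h₀ = 7.69 m > h_ss, the level will fall toward this value.)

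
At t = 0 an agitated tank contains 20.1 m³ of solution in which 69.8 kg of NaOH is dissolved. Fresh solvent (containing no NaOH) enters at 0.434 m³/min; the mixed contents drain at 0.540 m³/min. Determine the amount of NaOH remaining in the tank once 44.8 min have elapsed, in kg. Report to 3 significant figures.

Total volume: dV/dt = Q_in − Q_out = -0.10600 m³/min, so V(t) = 20.1 − 0.10600 t and V(44.8) = 15.351 m³.
Solute balance: dm/dt = 0 − Q_out C = −Q_out m/V(t).
dm/m = −Q_out dt/(V₀ − 0.10600 t); integrating gives ln(m/m₀) = −(Q_out/(Q_in−Q_out)) ln(V/V₀).
m = m₀ (V₀/V)^(Q_out/(Q_in−Q_out)) = 69.8 × (20.1/15.351)^(-5.0943) = 17.683 kg.

17.7 kg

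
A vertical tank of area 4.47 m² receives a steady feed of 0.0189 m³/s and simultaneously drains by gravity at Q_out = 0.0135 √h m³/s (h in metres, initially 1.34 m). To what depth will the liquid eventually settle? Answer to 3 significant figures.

1.96 m

Accumulation of liquid (constant cross-section A): A dh/dt = Q_in − 0.0135 √h. At steady state dh/dt = 0:
Q_in = 0.0135 √h_ss ⇒ √h_ss = 0.0189/0.0135 = 1.4000.
h_ss = 1.4000² = 1.9600 m. (Since h₀ = 1.34 m < h_ss, the level will rise toward this value.)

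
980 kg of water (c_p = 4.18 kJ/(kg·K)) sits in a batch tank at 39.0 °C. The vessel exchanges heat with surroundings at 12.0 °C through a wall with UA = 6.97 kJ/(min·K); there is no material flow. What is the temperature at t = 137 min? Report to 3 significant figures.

33.4 °C

Lumped-capacitance energy balance: M c_p dT/dt = UA(T_amb − T).
dT/dt = (T_ss − T)/τ with T_ss = T_amb = 12.000 °C, τ = M c_p/UA = 980·4.18/6.97 = 587.72 min.
This is linear first-order; T(t) = T_ss + (T₀ − T_ss) e^(−t/τ).
T(137) = 12.000 + (27.000)·0.79207 = 33.386 °C.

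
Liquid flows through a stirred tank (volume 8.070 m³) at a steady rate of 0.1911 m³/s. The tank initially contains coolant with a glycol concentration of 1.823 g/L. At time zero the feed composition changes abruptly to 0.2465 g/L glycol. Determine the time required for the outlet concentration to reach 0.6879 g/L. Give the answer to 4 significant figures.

53.76 s

Accumulation = in − out for the solute gives V dC/dt = Q(C_in − C), so τ = V/Q = 42.2292 s.
C(t) = C_in + (C₀ − C_in) e^(−t/τ). Set C = 0.6879 and solve for t:
e^(−t/τ) = (C − C_in)/(C₀ − C_in) = (0.6879 − 0.2465)/(1.823 − 0.2465) = 0.279987
t = −τ ln(…) = 42.2292 × 1.27301 = 53.7582 s.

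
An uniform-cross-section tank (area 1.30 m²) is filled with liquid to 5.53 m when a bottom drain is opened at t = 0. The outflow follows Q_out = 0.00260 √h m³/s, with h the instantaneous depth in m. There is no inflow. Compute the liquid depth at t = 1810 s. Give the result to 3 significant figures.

0.293 m

A dh/dt = −Q_out = −0.00260 √h.
∫ h^(−1/2) dh = −(0.00260/A) ∫ dt, giving 2√h = 2√h₀ − (0.00260/A) t.
√h = √5.53 − 0.00260·1810/(2·1.30) = 2.3516 − 1.8100 = 0.54160.
h = 0.54160² = 0.29333 m.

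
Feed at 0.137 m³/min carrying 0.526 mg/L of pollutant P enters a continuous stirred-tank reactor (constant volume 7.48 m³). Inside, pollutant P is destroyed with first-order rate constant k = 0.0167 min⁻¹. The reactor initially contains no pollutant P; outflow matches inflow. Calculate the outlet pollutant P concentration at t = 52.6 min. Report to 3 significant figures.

0.232 mg/L

Species balance: V dC/dt = Q C_in − Q C − k V C.
This is linear with rate a = Q/V + k = 0.035016 min⁻¹.
C_ss = Q C_in/(Q + kV) = 0.27513 mg/L; C(t) = C_ss + (C₀ − C_ss) e^(−a t).
C(52.6) = 0.27513 + (-0.27513)·e^(−0.035016·52.6) = 0.27513 + (-0.27513)·0.15853 = 0.23152 mg/L.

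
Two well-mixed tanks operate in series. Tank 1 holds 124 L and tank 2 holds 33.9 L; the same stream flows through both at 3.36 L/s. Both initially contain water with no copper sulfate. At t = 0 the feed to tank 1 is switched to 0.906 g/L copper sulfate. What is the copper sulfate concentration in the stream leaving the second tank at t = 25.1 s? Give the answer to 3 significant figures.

Species balance on tank i: dCᵢ/dt = (Cᵢ₋₁ − Cᵢ)/τᵢ with τᵢ = Vᵢ/Q.
τ₁ = 124/3.36 = 36.905 s; τ₂ = 33.9/3.36 = 10.089 s.
Solving the cascade with C₁(0)=C₂(0)=0 gives C₂(t) = C_in[1 − (τ₁ e^(−t/τ₁) − τ₂ e^(−t/τ₂))/(τ₁ − τ₂)].
At t = 25.1: e^(−t/τ₁) = 0.50655, e^(−t/τ₂) = 0.083094.
C₂ = 0.906·[1 − (36.905·0.50655 − 10.089·0.083094)/(26.815)] = 0.906·0.33412 = 0.30272 g/L.

0.303 g/L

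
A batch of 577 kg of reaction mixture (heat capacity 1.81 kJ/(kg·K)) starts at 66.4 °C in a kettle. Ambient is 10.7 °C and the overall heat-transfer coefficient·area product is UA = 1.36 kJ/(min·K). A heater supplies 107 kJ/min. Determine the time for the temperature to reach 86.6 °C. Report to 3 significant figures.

Lumped-capacitance energy balance: M c_p dT/dt = UA(T_amb − T) + Q̇.
τ = M c_p/UA = 767.92 min; T_ss = T_amb + Q̇/UA = 10.7 + 107/1.36 = 89.376 °C.
T(t) = T_ss + (T₀ − T_ss)e^(−t/τ); set T = 86.6:
t = −τ ln[(T − T_ss)/(T₀ − T_ss)] = −767.92 · ln(0.12084) = 1622.8 min.

1620 min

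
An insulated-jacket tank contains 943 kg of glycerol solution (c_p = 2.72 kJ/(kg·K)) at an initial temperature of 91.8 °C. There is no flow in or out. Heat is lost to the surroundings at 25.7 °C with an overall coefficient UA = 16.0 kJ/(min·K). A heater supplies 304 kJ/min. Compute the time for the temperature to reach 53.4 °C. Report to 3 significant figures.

Energy balance: M c_p dT/dt = −UA(T − T_amb) + Q̇.
τ = M c_p/UA = 160.31 min; T_ss = T_amb + Q̇/UA = 25.7 + 304/16.0 = 44.700 °C.
T(t) = T_ss + (T₀ − T_ss)e^(−t/τ); set T = 53.4:
t = −τ ln[(T − T_ss)/(T₀ − T_ss)] = −160.31 · ln(0.18471) = 270.76 min.

271 min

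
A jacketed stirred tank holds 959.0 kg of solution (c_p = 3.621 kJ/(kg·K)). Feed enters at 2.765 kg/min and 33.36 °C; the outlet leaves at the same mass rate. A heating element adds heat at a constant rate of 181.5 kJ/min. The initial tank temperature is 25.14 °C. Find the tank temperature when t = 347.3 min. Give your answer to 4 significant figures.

M c_p dT/dt = ṁ c_p (T_in − T) + Q̇.
τ = M/ṁ = 346.835 min; T_ss = T_in + Q̇/(ṁ c_p) = 33.36 + 181.5/(2.765·3.621) = 51.4881 °C.
Solution: T(t) = T_ss + (T₀ − T_ss) e^(−t/τ).
T(347.3) = 51.4881 + (-26.3481)·e^(−347.3/346.835) = 51.4881 + (-26.3481)·0.367387 = 41.8082 °C.

41.81 °C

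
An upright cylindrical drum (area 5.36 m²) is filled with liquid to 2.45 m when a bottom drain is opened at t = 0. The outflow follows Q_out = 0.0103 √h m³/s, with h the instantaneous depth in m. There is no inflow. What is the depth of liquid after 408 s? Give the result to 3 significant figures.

A dh/dt = −Q_out = −0.0103 √h.
This is separable: 2 d(√h)/dt = −0.0103/A, so √h = √h₀ − (0.0103/(2A)) t.
√h = √2.45 − 0.0103·408/(2·5.36) = 1.5652 − 0.39201 = 1.1732.
h = 1.1732² = 1.3765 m.

1.38 m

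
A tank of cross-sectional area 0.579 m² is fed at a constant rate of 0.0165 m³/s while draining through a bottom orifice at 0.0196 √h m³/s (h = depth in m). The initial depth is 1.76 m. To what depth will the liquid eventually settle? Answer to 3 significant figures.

A dh/dt = Q_in − 0.0196 √h. Steady state requires inflow = outflow:
Q_in = 0.0196 √h_ss ⇒ √h_ss = 0.0165/0.0196 = 0.84184.
h_ss = 0.84184² = 0.70869 m. (Since h₀ = 1.76 m > h_ss, the level will fall toward this value.)

0.709 m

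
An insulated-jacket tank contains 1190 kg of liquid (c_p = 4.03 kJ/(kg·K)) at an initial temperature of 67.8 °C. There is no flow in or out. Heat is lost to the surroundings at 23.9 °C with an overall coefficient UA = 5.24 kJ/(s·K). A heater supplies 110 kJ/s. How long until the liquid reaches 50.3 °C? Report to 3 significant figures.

1320 s

Lumped-capacitance energy balance: M c_p dT/dt = UA(T_amb − T) + Q̇.
τ = M c_p/UA = 915.21 s; T_ss = T_amb + Q̇/UA = 23.9 + 110/5.24 = 44.892 °C.
T(t) = T_ss + (T₀ − T_ss)e^(−t/τ); set T = 50.3:
t = −τ ln[(T − T_ss)/(T₀ − T_ss)] = −915.21 · ln(0.23606) = 1321.3 s.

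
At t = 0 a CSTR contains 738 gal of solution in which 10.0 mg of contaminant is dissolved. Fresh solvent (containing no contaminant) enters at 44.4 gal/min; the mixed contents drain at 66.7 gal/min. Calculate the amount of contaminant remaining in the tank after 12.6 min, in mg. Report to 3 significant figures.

2.39 mg

Total volume: dV/dt = Q_in − Q_out = -22.300 gal/min, so V(t) = 738 − 22.300 t and V(12.6) = 457.02 gal.
Solute balance: dm/dt = 0 − Q_out C = −Q_out m/V(t).
Separate: dm/m = −Q_out dt/V(t) ⇒ ln(m/m₀) = −(Q_out/(Q_in−Q_out)) ln(V/V₀).
m = m₀ (V₀/V)^(Q_out/(Q_in−Q_out)) = 10.0 × (738/457.02)^(-2.9910) = 2.3851 mg.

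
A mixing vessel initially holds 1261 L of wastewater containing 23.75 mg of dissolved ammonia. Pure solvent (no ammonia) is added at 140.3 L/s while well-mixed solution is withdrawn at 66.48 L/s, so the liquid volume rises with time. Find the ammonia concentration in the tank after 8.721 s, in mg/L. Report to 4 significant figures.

Let m(t) be the amount of ammonia. Volume: V(t) = V₀ + (Q_in − Q_out) t = 1261 + 73.8200 t; V(8.721) = 1904.78 L.
Species balance (pure solvent in): dm/dt = −Q_out · m/V(t).
dm/m = −Q_out dt/(V₀ + 73.8200 t); integrating gives ln(m/m₀) = −(Q_out/(Q_in−Q_out)) ln(V/V₀).
m = m₀ (V₀/V)^(Q_out/(Q_in−Q_out)) = 23.75 × (1261/1904.78)^(0.900569) = 16.3811 mg.
C = m/V = 16.3811/1904.78 = 0.00860000 mg/L.

0.008600 mg/L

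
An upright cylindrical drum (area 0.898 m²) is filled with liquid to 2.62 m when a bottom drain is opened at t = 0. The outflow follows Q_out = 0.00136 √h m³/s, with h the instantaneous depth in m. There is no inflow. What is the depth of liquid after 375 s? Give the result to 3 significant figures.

Accumulation of liquid (constant cross-section A): A dh/dt = −0.00136 √h.
Separate and integrate: 2(√h − √h₀) = −(0.00136/A) t.
√h = √2.62 − 0.00136·375/(2·0.898) = 1.6186 − 0.28396 = 1.3347.
h = 1.3347² = 1.7814 m.

1.78 m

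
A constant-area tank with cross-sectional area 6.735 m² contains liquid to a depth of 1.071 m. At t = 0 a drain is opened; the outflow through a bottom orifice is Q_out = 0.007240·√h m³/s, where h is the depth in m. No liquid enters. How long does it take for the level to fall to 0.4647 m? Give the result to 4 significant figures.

With no inflow, A dh/dt = −0.007240 √h.
This is separable: 2 d(√h)/dt = −0.007240/A, so √h = √h₀ − (0.007240/(2A)) t.
t = 2A(√h₀ − √h)/0.007240 = 2·6.735·(√1.071 − √0.4647)/0.007240
  = 13.4700 × (1.03489 − 0.681689) / 0.007240 = 657.132 s.

657.1 s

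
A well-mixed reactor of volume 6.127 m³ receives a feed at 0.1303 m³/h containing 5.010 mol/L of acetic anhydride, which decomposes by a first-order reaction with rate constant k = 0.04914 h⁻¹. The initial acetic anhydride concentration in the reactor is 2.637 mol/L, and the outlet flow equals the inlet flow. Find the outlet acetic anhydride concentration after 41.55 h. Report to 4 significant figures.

1.574 mol/L

Accumulation = in − out − consumed: V dC/dt = Q C_in − Q C − k V C.
This is linear with rate a = Q/V + k = 0.0704065 h⁻¹.
C_ss = Q C_in/(Q + kV) = 1.51329 mol/L; C(t) = C_ss + (C₀ − C_ss) e^(−a t).
C(41.55) = 1.51329 + (1.12371)·e^(−0.0704065·41.55) = 1.51329 + (1.12371)·0.0536437 = 1.57357 mol/L.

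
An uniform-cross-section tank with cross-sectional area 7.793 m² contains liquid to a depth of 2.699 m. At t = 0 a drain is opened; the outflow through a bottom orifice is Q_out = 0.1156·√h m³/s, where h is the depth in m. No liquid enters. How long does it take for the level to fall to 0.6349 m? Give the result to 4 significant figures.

With no inflow, A dh/dt = −0.1156 √h.
This is separable: 2 d(√h)/dt = −0.1156/A, so √h = √h₀ − (0.1156/(2A)) t.
t = 2A(√h₀ − √h)/0.1156 = 2·7.793·(√2.699 − √0.6349)/0.1156
  = 15.5860 × (1.64286 − 0.796806) / 0.1156 = 114.071 s.

114.1 s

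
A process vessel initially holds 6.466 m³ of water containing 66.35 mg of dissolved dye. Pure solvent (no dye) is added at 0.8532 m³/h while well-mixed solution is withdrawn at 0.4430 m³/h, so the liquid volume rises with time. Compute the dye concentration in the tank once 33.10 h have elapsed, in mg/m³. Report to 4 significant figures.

0.9755 mg/m³

Total volume: dV/dt = Q_in − Q_out = 0.410200 m³/h, so V(t) = 6.466 + 0.410200 t and V(33.10) = 20.0436 m³.
Species balance (pure solvent in): dm/dt = −Q_out · m/V(t).
dm/m = −Q_out dt/(V₀ + 0.410200 t); integrating gives ln(m/m₀) = −(Q_out/(Q_in−Q_out)) ln(V/V₀).
m = m₀ (V₀/V)^(Q_out/(Q_in−Q_out)) = 66.35 × (6.466/20.0436)^(1.07996) = 19.5530 mg.
C = m/V = 19.5530/20.0436 = 0.975520 mg/m³.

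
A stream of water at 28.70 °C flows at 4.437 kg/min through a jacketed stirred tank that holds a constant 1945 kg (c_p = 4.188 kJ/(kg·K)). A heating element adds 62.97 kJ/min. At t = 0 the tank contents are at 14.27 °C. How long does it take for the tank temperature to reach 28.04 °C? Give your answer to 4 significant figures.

649.6 min

Unsteady energy balance on the tank contents: M c_p dT/dt = ṁ c_p (T_in − T) + 62.97.
τ = M/ṁ = 438.359 min; T_ss = T_in + Q̇/(ṁ c_p) = 32.0887 °C.
T(t) = T_ss + (T₀ − T_ss) e^(−t/τ). Set T = 28.04:
e^(−t/τ) = (28.04 − 32.0887)/(14.27 − 32.0887) = 0.227218
t = −438.359 · ln(0.227218) = 649.581 min.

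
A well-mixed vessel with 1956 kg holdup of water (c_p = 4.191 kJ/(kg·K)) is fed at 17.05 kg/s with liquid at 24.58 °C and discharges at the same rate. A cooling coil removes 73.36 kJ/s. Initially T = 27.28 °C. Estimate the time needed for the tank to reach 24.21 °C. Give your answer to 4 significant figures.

199.2 s

Unsteady energy balance on the tank contents: M c_p dT/dt = ṁ c_p (T_in − T) − 73.36.
τ = M/ṁ = 114.721 s; T_ss = T_in − Q̇/(ṁ c_p) = 23.5534 °C.
T(t) = T_ss + (T₀ − T_ss) e^(−t/τ). Set T = 24.21:
e^(−t/τ) = (24.21 − 23.5534)/(27.28 − 23.5534) = 0.176201
t = −114.721 · ln(0.176201) = 199.171 s.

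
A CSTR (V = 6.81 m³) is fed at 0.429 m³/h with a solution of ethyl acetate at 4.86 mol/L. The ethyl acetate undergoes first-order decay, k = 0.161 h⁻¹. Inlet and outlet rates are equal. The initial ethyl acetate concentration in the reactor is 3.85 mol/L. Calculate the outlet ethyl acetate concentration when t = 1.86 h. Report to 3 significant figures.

V dC/dt = Q(C_in − C) − k V C.
dC/dt = (Q/V) C_in − (Q/V + k) C; effective rate a = Q/V + k = 0.062996 + 0.161 = 0.22400 h⁻¹.
C_ss = Q C_in/(Q + kV) = 1.3668 mol/L; C(t) = C_ss + (C₀ − C_ss) e^(−a t).
C(1.86) = 1.3668 + (2.4832)·e^(−0.22400·1.86) = 1.3668 + (2.4832)·0.65926 = 3.0039 mol/L.

3.00 mol/L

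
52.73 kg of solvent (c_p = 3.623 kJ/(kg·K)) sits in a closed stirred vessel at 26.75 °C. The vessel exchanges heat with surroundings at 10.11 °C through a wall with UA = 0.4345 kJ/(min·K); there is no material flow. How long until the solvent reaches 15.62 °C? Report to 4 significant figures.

M c_p dT/dt = −UA(T − T_amb).
τ = M c_p/UA = 439.680 min; T_ss = T_amb = 10.1100 °C.
T(t) = T_ss + (T₀ − T_ss)e^(−t/τ); set T = 15.62:
t = −τ ln[(T − T_ss)/(T₀ − T_ss)] = −439.680 · ln(0.331130) = 485.954 min.

486.0 min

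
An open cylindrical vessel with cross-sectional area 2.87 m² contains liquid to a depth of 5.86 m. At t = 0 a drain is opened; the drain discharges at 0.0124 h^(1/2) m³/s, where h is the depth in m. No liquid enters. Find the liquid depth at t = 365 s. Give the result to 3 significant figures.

With no inflow, A dh/dt = −0.0124 √h.
This is separable: 2 d(√h)/dt = −0.0124/A, so √h = √h₀ − (0.0124/(2A)) t.
√h = √5.86 − 0.0124·365/(2·2.87) = 2.4207 − 0.78850 = 1.6322.
h = 1.6322² = 2.6642 m.

2.66 m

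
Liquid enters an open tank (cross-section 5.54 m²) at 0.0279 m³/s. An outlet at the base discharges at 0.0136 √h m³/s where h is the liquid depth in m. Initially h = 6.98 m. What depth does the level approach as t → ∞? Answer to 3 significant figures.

4.21 m

Level balance: A dh/dt = 0.0279 − 0.0136 √h. Setting dh/dt = 0:
Q_in = 0.0136 √h_ss ⇒ √h_ss = 0.0279/0.0136 = 2.0515.
h_ss = 2.0515² = 4.2085 m. (Since h₀ = 6.98 m > h_ss, the level will fall toward this value.)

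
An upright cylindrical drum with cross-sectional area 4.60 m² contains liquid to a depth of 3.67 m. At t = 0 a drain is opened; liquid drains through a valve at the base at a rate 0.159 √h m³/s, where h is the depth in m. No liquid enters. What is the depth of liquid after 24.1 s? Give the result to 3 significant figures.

2.25 m

Volume balance on the tank: A dh/dt = −0.159 √h.
This is separable: 2 d(√h)/dt = −0.159/A, so √h = √h₀ − (0.159/(2A)) t.
√h = √3.67 − 0.159·24.1/(2·4.60) = 1.9157 − 0.41651 = 1.4992.
h = 1.4992² = 2.2476 m.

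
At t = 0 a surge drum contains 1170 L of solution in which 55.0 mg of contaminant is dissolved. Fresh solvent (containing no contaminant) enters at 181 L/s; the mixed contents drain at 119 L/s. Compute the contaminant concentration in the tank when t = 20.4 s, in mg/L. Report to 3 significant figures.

0.00553 mg/L

Let m(t) be the amount of contaminant. Volume: V(t) = V₀ + (Q_in − Q_out) t = 1170 + 62.000 t; V(20.4) = 2434.8 L.
Solute balance: dm/dt = 0 − Q_out C = −Q_out m/V(t).
Separate: dm/m = −Q_out dt/V(t) ⇒ ln(m/m₀) = −(Q_out/(Q_in−Q_out)) ln(V/V₀).
m = m₀ (V₀/V)^(Q_out/(Q_in−Q_out)) = 55.0 × (1170/2434.8)^(1.9194) = 13.473 mg.
C = m/V = 13.473/2434.8 = 0.0055337 mg/L.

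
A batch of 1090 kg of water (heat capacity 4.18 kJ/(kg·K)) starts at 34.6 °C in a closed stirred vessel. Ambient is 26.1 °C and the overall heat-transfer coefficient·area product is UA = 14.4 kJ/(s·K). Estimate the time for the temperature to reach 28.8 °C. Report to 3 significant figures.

363 s

M c_p dT/dt = −UA(T − T_amb).
τ = M c_p/UA = 316.40 s; T_ss = T_amb = 26.100 °C.
T(t) = T_ss + (T₀ − T_ss)e^(−t/τ); set T = 28.8:
t = −τ ln[(T − T_ss)/(T₀ − T_ss)] = −316.40 · ln(0.31765) = 362.86 s.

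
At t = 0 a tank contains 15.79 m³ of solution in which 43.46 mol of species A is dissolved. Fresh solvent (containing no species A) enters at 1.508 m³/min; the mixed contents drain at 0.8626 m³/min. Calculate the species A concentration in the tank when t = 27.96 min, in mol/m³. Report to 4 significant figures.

0.4638 mol/m³

Let m(t) be the amount of species A. Volume: V(t) = V₀ + (Q_in − Q_out) t = 15.79 + 0.645400 t; V(27.96) = 33.8354 m³.
No species A enters, so dm/dt = −Q_out · (m/V).
dm/m = −Q_out dt/(V₀ + 0.645400 t); integrating gives ln(m/m₀) = −(Q_out/(Q_in−Q_out)) ln(V/V₀).
m = m₀ (V₀/V)^(Q_out/(Q_in−Q_out)) = 43.46 × (15.79/33.8354)^(1.33654) = 15.6932 mol.
C = m/V = 15.6932/33.8354 = 0.463810 mol/m³.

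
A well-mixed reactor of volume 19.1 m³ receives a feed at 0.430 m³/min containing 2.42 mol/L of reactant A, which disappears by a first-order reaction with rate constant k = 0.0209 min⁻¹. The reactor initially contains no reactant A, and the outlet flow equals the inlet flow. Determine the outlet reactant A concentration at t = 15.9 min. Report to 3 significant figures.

0.626 mol/L

Accumulation = in − out − consumed: V dC/dt = Q C_in − Q C − k V C.
dC/dt = (Q/V) C_in − (Q/V + k) C; effective rate a = Q/V + k = 0.022513 + 0.0209 = 0.043413 min⁻¹.
C_ss = Q C_in/(Q + kV) = 1.2550 mol/L; C(t) = C_ss + (C₀ − C_ss) e^(−a t).
C(15.9) = 1.2550 + (-1.2550)·e^(−0.043413·15.9) = 1.2550 + (-1.2550)·0.50144 = 0.62567 mol/L.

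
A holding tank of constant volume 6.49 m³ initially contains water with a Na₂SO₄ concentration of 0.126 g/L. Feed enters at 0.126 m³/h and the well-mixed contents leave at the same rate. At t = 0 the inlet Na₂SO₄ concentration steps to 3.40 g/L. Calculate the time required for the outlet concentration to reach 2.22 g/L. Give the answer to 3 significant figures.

52.6 h

Accumulation = in − out for the solute gives V dC/dt = Q(C_in − C), so τ = V/Q = 51.508 h.
C(t) = C_in + (C₀ − C_in) e^(−t/τ). Set C = 2.22 and solve for t:
e^(−t/τ) = (C − C_in)/(C₀ − C_in) = (2.22 − 3.40)/(0.126 − 3.40) = 0.36042
t = −τ ln(…) = 51.508 × 1.0205 = 52.564 h.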